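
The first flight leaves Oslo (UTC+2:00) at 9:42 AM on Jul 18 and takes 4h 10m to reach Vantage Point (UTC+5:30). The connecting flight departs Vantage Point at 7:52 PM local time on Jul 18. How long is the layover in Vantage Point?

2 hours 30 minutes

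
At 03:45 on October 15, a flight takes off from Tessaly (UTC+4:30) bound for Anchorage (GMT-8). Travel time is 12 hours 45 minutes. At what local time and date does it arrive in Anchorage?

Convert departure to UTC: 03:45 − 4:30 = 23:15 UTC on Oct 14.
Add 12 hours 45 minutes travel time → 12:00 UTC (Oct 15).
Anchorage is UTC−8:00, so local arrival = 12:00 − 8:00 = 04:00 on Oct 15.

04:00 on October 15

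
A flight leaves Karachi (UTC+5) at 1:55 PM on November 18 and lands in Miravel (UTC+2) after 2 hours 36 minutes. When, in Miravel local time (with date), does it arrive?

Convert departure to UTC: 1:55 PM − 5:00 = 8:55 AM UTC on Nov 18.
Add 2 hours and 36 minutes travel time → 11:31 AM UTC.
Miravel is UTC+2:00, so local arrival = 11:31 AM + 2:00 = 1:31 PM on Nov 18.

1:31 PM on November 18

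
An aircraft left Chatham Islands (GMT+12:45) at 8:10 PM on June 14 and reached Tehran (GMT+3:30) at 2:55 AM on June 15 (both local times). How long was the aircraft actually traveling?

Departure in UTC: 8:10 PM − 12:45 = 7:25 AM on Jun 14.
Arrival in UTC: 2:55 AM − 3:30 = 11:25 PM on Jun 14.
Elapsed = 11:25 PM − 7:25 AM = 16 hours.

16 hours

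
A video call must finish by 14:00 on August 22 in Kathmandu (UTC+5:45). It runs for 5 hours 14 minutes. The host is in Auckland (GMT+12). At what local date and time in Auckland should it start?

Target end time in UTC: 14:00 − 5:45 = 08:15 on Aug 22.
Subtract 5 hours and 14 minutes → start 03:01 UTC on Aug 22.
Auckland is UTC+12:00: 03:01 + 12:00 = 15:01 on Aug 22.

15:01 on August 22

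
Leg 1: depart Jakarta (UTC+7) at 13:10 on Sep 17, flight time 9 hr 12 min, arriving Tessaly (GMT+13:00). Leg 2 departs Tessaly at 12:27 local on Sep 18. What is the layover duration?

8 hours 5 minutes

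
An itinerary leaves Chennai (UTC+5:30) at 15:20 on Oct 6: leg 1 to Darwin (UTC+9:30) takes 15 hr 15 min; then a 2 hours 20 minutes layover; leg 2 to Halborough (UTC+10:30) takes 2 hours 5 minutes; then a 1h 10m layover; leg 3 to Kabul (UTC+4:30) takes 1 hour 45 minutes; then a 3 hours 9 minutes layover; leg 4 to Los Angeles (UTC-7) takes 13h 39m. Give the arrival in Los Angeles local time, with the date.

Convert departure to UTC: 15:20 − 5:30 = 09:50 UTC on Oct 6.
Add 15 hours 15 minutes leg 1 → 01:05 UTC (Oct 7).
Add 2 hours 20 minutes layover in Darwin → 03:25 UTC.
Add 2 hours and 5 minutes leg 2 → 05:30 UTC.
Add 1 hour and 10 minutes layover in Halborough → 06:40 UTC.
Add 1 hour 45 minutes leg 3 → 08:25 UTC.
Add 3 hours 9 minutes layover in Kabul → 11:34 UTC.
Add 13 hours and 39 minutes leg 4 → 01:13 UTC (Oct 8).
Los Angeles is UTC−7:00, so local arrival = 01:13 − 7:00 = 18:13 on Oct 7.

18:13 on October 7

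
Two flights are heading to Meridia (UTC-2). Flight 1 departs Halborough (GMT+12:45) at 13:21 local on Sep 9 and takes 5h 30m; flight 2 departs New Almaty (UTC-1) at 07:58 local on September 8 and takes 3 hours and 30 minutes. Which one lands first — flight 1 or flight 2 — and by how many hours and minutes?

the second, by 17 hours 38 minutes

Flight 1 in UTC: 13:21 − 12:45 = 00:36 on Sep 9.
+5 hours 30 minutes → arrive 06:06 UTC on Sep 9.
Flight 2 in UTC: 07:58 + 1:00 = 08:58 on Sep 8.
+3 hours and 30 minutes → arrive 12:28 UTC on Sep 8.
Flight 2 lands earlier by 17 hours 38 minutes.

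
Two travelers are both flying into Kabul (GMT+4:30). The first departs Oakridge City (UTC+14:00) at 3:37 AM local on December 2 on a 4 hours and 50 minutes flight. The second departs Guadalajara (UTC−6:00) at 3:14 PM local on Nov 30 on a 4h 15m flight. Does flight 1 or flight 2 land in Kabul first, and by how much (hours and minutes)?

Flight 1 in UTC: 3:37 AM − 14:00 = 1:37 PM on Dec 1.
+4 hours and 50 minutes → arrive 6:27 PM UTC on Dec 1.
Flight 2 in UTC: 3:14 PM + 6:00 = 9:14 PM on Nov 30.
+4 hours 15 minutes → arrive 1:29 AM UTC on Dec 1.
Flight 2 lands earlier by 16 hours 58 minutes.

the second, by 16 hours 58 minutes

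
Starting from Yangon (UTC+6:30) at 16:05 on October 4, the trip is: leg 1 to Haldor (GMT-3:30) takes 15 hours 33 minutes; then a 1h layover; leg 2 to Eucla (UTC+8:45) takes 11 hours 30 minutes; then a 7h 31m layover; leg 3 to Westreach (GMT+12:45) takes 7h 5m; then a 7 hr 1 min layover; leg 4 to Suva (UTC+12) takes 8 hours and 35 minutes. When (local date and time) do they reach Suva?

Convert departure to UTC: 16:05 − 6:30 = 09:35 UTC on Oct 4.
Add 15 hours 33 minutes leg 1 → 01:08 UTC (Oct 5).
Add 1 hour layover in Haldor → 02:08 UTC.
Add 11 hours 30 minutes leg 2 → 13:38 UTC.
Add 7 hours and 31 minutes layover in Eucla → 21:09 UTC.
Add 7 hours and 5 minutes leg 3 → 04:14 UTC (Oct 6).
Add 7 hours and 1 minute layover in Westreach → 11:15 UTC.
Add 8 hours and 35 minutes leg 4 → 19:50 UTC.
Suva is UTC+12:00, so local arrival = 19:50 + 12:00 = 07:50 on Oct 7.

07:50 on Oct 7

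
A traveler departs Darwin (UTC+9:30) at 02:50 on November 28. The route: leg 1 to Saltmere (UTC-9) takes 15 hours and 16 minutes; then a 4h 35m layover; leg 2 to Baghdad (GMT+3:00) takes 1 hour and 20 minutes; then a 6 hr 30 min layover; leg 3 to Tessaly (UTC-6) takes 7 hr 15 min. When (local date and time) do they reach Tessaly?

Convert departure to UTC: 02:50 − 9:30 = 17:20 UTC on Nov 27.
Add 15 hours 16 minutes leg 1 → 08:36 UTC (Nov 28).
Add 4 hours 35 minutes layover in Saltmere → 13:11 UTC.
Add 1 hour 20 minutes leg 2 → 14:31 UTC.
Add 6 hours and 30 minutes layover in Baghdad → 21:01 UTC.
Add 7 hours 15 minutes leg 3 → 04:16 UTC (Nov 29).
Tessaly is UTC−6:00, so local arrival = 04:16 − 6:00 = 22:16 on Nov 28.

22:16 on Nov 28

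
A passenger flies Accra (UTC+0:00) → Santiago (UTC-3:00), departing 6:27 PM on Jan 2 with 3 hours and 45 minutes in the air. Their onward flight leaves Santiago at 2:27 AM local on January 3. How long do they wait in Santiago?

7 hours 15 minutes

Accra is at UTC+0, so departure is already 6:27 PM UTC on Jan 2.
Add 3 hours and 45 minutes flight time → 10:12 PM UTC.
Santiago is UTC−3:00, so local arrival = 10:12 PM − 3:00 = 7:12 PM on Jan 2.
Layover = 2:27 AM − 7:12 PM (+1 day) = 7 hours 15 minutes.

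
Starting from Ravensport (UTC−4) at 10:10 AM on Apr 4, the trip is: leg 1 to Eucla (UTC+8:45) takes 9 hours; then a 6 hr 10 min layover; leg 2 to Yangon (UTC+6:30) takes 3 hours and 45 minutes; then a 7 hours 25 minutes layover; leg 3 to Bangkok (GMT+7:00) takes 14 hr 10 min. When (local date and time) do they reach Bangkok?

Convert departure to UTC: 10:10 AM + 4:00 = 2:10 PM UTC on Apr 4.
Add 9 hours leg 1 → 11:10 PM UTC.
Add 6 hours and 10 minutes layover in Eucla → 5:20 AM UTC (Apr 5).
Add 3 hours and 45 minutes leg 2 → 9:05 AM UTC.
Add 7 hours 25 minutes layover in Yangon → 4:30 PM UTC.
Add 14 hours and 10 minutes leg 3 → 6:40 AM UTC (Apr 6).
Bangkok is UTC+7:00, so local arrival = 6:40 AM + 7:00 = 1:40 PM on Apr 6.

1:40 PM on Apr 6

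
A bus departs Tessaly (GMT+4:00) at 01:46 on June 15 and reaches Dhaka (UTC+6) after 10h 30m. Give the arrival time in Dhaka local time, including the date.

14:16 on Jun 15

Dhaka is 2:00 ahead of Tessaly.
After 10 hours and 30 minutes it is 12:16 in Tessaly.
Shift by the zone difference: 12:16 + 2:00 = 14:16 on Jun 15 in Dhaka.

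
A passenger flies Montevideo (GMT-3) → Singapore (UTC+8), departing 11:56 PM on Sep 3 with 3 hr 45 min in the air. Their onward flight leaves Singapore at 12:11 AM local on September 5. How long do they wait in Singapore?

9 hours 30 minutes

Convert departure to UTC: 11:56 PM + 3:00 = 2:56 AM UTC on Sep 4.
Add 3 hours and 45 minutes flight time → 6:41 AM UTC.
Singapore is UTC+8:00, so local arrival = 6:41 AM + 8:00 = 2:41 PM on Sep 4.
Layover = 12:11 AM − 2:41 PM (+1 day) = 9 hours 30 minutes.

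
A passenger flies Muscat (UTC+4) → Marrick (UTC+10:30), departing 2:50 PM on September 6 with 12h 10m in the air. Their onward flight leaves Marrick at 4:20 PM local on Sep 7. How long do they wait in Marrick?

6 hours 50 minutes

Convert departure to UTC: 2:50 PM − 4:00 = 10:50 AM UTC on Sep 6.
Add 12 hours 10 minutes flight time → 11:00 PM UTC.
Marrick is UTC+10:30, so local arrival = 11:00 PM + 10:30 = 9:30 AM on Sep 7.
Layover = 4:20 PM − 9:30 AM = 6 hours 50 minutes.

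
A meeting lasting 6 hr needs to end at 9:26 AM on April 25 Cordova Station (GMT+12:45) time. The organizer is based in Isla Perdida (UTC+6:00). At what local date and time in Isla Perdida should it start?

Target end time in UTC: 9:26 AM − 12:45 = 8:41 PM on Apr 24.
Subtract 6 hours → start 2:41 PM UTC on Apr 24.
Isla Perdida is UTC+6:00: 2:41 PM + 6:00 = 8:41 PM on Apr 24.

8:41 PM on Apr 24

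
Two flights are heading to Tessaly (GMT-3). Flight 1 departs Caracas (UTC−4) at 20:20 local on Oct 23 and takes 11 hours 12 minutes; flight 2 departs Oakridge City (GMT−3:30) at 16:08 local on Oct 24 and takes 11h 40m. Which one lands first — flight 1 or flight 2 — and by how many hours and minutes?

the first, by 19 hours 46 minutes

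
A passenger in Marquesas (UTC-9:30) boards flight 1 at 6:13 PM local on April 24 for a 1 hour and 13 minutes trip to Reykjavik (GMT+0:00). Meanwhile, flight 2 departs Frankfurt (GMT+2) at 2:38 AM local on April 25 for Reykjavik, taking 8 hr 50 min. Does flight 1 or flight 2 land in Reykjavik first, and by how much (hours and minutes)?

the first, by 4 hours 32 minutes

Flight 1 in UTC: 6:13 PM + 9:30 = 3:43 AM on Apr 25.
+1 hour and 13 minutes → arrive 4:56 AM UTC on Apr 25.
Flight 2 in UTC: 2:38 AM − 2:00 = 12:38 AM on Apr 25.
+8 hours 50 minutes → arrive 9:28 AM UTC on Apr 25.
Flight 1 lands earlier by 4 hours 32 minutes.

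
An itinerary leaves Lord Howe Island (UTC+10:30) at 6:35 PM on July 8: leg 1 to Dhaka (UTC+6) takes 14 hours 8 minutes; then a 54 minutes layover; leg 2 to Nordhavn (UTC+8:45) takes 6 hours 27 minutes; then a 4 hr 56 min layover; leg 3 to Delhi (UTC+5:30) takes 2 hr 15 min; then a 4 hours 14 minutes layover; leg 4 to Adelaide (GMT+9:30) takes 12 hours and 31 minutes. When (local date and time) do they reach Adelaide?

Convert departure to UTC: 6:35 PM − 10:30 = 8:05 AM UTC on Jul 8.
Add 14 hours 8 minutes leg 1 → 10:13 PM UTC.
Add 54 minutes layover in Dhaka → 11:07 PM UTC.
Add 6 hours and 27 minutes leg 2 → 5:34 AM UTC (Jul 9).
Add 4 hours and 56 minutes layover in Nordhavn → 10:30 AM UTC.
Add 2 hours and 15 minutes leg 3 → 12:45 PM UTC.
Add 4 hours and 14 minutes layover in Delhi → 4:59 PM UTC.
Add 12 hours 31 minutes leg 4 → 5:30 AM UTC (Jul 10).
Adelaide is UTC+9:30, so local arrival = 5:30 AM + 9:30 = 3:00 PM on Jul 10.

3:00 PM on July 10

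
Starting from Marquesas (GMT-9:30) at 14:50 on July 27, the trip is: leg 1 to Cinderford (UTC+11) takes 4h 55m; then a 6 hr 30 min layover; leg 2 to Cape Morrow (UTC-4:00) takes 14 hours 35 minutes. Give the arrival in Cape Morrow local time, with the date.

22:20 on Jul 28

Convert departure to UTC: 14:50 + 9:30 = 00:20 UTC on Jul 28.
Add 4 hours and 55 minutes leg 1 → 05:15 UTC.
Add 6 hours 30 minutes layover in Cinderford → 11:45 UTC.
Add 14 hours and 35 minutes leg 2 → 02:20 UTC (Jul 29).
Cape Morrow is UTC−4:00, so local arrival = 02:20 − 4:00 = 22:20 on Jul 28.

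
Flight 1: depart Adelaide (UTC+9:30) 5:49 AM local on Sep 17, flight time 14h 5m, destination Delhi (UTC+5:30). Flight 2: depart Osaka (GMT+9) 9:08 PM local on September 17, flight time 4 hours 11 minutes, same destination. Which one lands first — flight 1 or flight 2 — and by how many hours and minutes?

the first, by 5 hours 55 minutes

Flight 1 in UTC: 5:49 AM − 9:30 = 8:19 PM on Sep 16.
+14 hours 5 minutes → arrive 10:24 AM UTC on Sep 17.
Flight 2 in UTC: 9:08 PM − 9:00 = 12:08 PM on Sep 17.
+4 hours and 11 minutes → arrive 4:19 PM UTC on Sep 17.
Flight 1 lands earlier by 5 hours 55 minutes.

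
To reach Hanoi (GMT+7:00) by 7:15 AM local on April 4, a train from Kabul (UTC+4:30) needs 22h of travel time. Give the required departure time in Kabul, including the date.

6:45 AM on April 3

Target arrival in UTC: 7:15 AM − 7:00 = 12:15 AM on Apr 4.
Subtract 22 hours → departure 2:15 AM UTC on Apr 3.
Kabul is UTC+4:30: 2:15 AM + 4:30 = 6:45 AM on Apr 3.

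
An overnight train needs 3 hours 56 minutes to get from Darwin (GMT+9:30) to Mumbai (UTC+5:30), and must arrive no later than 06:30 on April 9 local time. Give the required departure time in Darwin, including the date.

Target arrival in UTC: 06:30 − 5:30 = 01:00 on Apr 9.
Subtract 3 hours and 56 minutes → departure 21:04 UTC on Apr 8.
Darwin is UTC+9:30: 21:04 + 9:30 = 06:34 on Apr 9.

06:34 on Apr 9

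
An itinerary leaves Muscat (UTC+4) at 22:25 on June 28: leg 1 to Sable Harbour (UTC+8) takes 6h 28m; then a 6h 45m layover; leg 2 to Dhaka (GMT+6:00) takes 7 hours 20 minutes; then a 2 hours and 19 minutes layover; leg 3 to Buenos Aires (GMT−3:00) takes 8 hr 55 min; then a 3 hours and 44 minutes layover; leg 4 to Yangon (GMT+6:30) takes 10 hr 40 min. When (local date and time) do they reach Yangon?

Convert departure to UTC: 22:25 − 4:00 = 18:25 UTC on Jun 28.
Add 6 hours 28 minutes leg 1 → 00:53 UTC (Jun 29).
Add 6 hours 45 minutes layover in Sable Harbour → 07:38 UTC.
Add 7 hours and 20 minutes leg 2 → 14:58 UTC.
Add 2 hours 19 minutes layover in Dhaka → 17:17 UTC.
Add 8 hours 55 minutes leg 3 → 02:12 UTC (Jun 30).
Add 3 hours 44 minutes layover in Buenos Aires → 05:56 UTC.
Add 10 hours and 40 minutes leg 4 → 16:36 UTC.
Yangon is UTC+6:30, so local arrival = 16:36 + 6:30 = 23:06 on Jun 30.

23:06 on June 30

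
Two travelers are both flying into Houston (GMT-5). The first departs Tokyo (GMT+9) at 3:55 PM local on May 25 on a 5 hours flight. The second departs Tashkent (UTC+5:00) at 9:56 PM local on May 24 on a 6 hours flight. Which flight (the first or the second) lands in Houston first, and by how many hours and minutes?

the second, by 12 hours 59 minutes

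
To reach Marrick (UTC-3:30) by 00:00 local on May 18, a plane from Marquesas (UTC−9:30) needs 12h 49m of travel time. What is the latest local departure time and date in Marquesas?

Target arrival in UTC: 00:00 + 3:30 = 03:30 on May 18.
Subtract 12 hours and 49 minutes → departure 14:41 UTC on May 17.
Marquesas is UTC−9:30: 14:41 − 9:30 = 05:11 on May 17.

05:11 on May 17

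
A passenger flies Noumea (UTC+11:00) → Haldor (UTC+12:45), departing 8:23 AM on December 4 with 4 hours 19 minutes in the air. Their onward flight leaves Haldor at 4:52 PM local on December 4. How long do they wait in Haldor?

2 hours 25 minutes

Convert departure to UTC: 8:23 AM − 11:00 = 9:23 PM UTC on Dec 3.
Add 4 hours 19 minutes flight time → 1:42 AM UTC (Dec 4).
Haldor is UTC+12:45, so local arrival = 1:42 AM + 12:45 = 2:27 PM on Dec 4.
Layover = 4:52 PM − 2:27 PM = 2 hours 25 minutes.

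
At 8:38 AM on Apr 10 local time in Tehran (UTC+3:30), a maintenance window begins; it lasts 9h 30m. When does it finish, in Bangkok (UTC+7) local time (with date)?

Bangkok is 3:30 ahead of Tehran.
After 9 hours and 30 minutes it is 6:08 PM in Tehran.
Shift by the zone difference: 6:08 PM + 3:30 = 9:38 PM on Apr 10 in Bangkok.

9:38 PM on April 10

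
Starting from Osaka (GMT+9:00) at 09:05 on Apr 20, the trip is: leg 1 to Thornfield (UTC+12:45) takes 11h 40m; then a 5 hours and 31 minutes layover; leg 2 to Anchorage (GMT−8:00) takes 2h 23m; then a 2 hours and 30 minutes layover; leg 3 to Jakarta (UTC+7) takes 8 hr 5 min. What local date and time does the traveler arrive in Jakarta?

Convert departure to UTC: 09:05 − 9:00 = 00:05 UTC on Apr 20.
Add 11 hours and 40 minutes leg 1 → 11:45 UTC.
Add 5 hours 31 minutes layover in Thornfield → 17:16 UTC.
Add 2 hours and 23 minutes leg 2 → 19:39 UTC.
Add 2 hours and 30 minutes layover in Anchorage → 22:09 UTC.
Add 8 hours and 5 minutes leg 3 → 06:14 UTC (Apr 21).
Jakarta is UTC+7:00, so local arrival = 06:14 + 7:00 = 13:14 on Apr 21.

13:14 on April 21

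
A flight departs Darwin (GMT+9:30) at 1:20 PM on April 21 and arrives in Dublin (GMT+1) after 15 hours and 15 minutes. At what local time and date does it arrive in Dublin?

8:05 PM on April 21

Convert departure to UTC: 1:20 PM − 9:30 = 3:50 AM UTC on Apr 21.
Add 15 hours and 15 minutes travel time → 7:05 PM UTC.
Dublin is UTC+1:00, so local arrival = 7:05 PM + 1:00 = 8:05 PM on Apr 21.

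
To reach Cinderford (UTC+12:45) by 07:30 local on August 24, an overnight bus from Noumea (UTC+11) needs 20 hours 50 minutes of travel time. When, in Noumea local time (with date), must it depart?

Target arrival in UTC: 07:30 − 12:45 = 18:45 on Aug 23.
Subtract 20 hours and 50 minutes → departure 21:55 UTC on Aug 22.
Noumea is UTC+11:00: 21:55 + 11:00 = 08:55 on Aug 23.

08:55 on Aug 23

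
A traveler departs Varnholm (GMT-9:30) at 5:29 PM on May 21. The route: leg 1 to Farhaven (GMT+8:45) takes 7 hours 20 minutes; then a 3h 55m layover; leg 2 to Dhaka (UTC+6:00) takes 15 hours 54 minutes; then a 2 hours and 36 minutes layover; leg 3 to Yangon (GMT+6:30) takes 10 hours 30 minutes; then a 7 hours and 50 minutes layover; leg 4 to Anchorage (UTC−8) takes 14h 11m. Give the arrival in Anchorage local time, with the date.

Convert departure to UTC: 5:29 PM + 9:30 = 2:59 AM UTC on May 22.
Add 7 hours and 20 minutes leg 1 → 10:19 AM UTC.
Add 3 hours 55 minutes layover in Farhaven → 2:14 PM UTC.
Add 15 hours and 54 minutes leg 2 → 6:08 AM UTC (May 23).
Add 2 hours and 36 minutes layover in Dhaka → 8:44 AM UTC.
Add 10 hours 30 minutes leg 3 → 7:14 PM UTC.
Add 7 hours and 50 minutes layover in Yangon → 3:04 AM UTC (May 24).
Add 14 hours and 11 minutes leg 4 → 5:15 PM UTC.
Anchorage is UTC−8:00, so local arrival = 5:15 PM − 8:00 = 9:15 AM on May 24.

9:15 AM on May 24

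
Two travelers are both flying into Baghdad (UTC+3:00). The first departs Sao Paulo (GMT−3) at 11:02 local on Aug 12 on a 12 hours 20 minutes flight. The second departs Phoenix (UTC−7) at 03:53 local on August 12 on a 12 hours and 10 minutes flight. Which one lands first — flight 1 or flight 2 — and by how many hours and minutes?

the second, by 3 hours 19 minutes

Flight 1 in UTC: 11:02 + 3:00 = 14:02 on Aug 12.
+12 hours 20 minutes → arrive 02:22 UTC on Aug 13.
Flight 2 in UTC: 03:53 + 7:00 = 10:53 on Aug 12.
+12 hours 10 minutes → arrive 23:03 UTC on Aug 12.
Flight 2 lands earlier by 3 hours 19 minutes.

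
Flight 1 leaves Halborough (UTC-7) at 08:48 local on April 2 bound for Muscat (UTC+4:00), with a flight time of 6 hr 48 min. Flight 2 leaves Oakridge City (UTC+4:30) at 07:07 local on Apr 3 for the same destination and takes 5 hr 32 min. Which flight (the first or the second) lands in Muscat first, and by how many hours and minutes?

the first, by 9 hours 33 minutes

Flight 1 in UTC: 08:48 + 7:00 = 15:48 on Apr 2.
+6 hours 48 minutes → arrive 22:36 UTC on Apr 2.
Flight 2 in UTC: 07:07 − 4:30 = 02:37 on Apr 3.
+5 hours 32 minutes → arrive 08:09 UTC on Apr 3.
Flight 1 lands earlier by 9 hours 33 minutes.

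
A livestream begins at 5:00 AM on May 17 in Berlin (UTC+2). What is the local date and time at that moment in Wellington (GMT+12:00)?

3:00 PM on May 17

In UTC: 5:00 AM − 2:00 = 3:00 AM on May 17.
Wellington is UTC+12:00: 3:00 AM + 12:00 = 3:00 PM on May 17.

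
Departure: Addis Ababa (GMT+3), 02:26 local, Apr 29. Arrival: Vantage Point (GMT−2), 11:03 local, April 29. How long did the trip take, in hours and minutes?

13 hours 37 minutes

Departure in UTC: 02:26 − 3:00 = 23:26 on Apr 28.
Arrival in UTC: 11:03 + 2:00 = 13:03 on Apr 29.
Elapsed = 13:03 − 23:26 (+1 day) = 13 hours 37 minutes.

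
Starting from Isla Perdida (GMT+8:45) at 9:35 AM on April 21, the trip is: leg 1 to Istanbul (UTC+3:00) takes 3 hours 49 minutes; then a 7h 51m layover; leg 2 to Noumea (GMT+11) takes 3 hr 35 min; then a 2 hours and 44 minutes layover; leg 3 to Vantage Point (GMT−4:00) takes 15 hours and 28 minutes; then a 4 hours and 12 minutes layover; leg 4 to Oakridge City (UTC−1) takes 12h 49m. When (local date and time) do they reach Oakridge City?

2:18 AM on Apr 23

Convert departure to UTC: 9:35 AM − 8:45 = 12:50 AM UTC on Apr 21.
Add 3 hours and 49 minutes leg 1 → 4:39 AM UTC.
Add 7 hours 51 minutes layover in Istanbul → 12:30 PM UTC.
Add 3 hours 35 minutes leg 2 → 4:05 PM UTC.
Add 2 hours 44 minutes layover in Noumea → 6:49 PM UTC.
Add 15 hours and 28 minutes leg 3 → 10:17 AM UTC (Apr 22).
Add 4 hours 12 minutes layover in Vantage Point → 2:29 PM UTC.
Add 12 hours 49 minutes leg 4 → 3:18 AM UTC (Apr 23).
Oakridge City is UTC−1:00, so local arrival = 3:18 AM − 1:00 = 2:18 AM on Apr 23.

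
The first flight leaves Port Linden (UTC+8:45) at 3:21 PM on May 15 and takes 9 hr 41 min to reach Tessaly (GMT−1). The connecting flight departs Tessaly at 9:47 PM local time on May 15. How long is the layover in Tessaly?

Convert departure to UTC: 3:21 PM − 8:45 = 6:36 AM UTC on May 15.
Add 9 hours 41 minutes flight time → 4:17 PM UTC.
Tessaly is UTC−1:00, so local arrival = 4:17 PM − 1:00 = 3:17 PM on May 15.
Layover = 9:47 PM − 3:17 PM = 6 hours 30 minutes.

6 hours 30 minutes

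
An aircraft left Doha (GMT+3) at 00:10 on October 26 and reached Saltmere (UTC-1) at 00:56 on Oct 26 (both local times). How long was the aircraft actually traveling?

Saltmere is 4:00 behind Doha.
Clock-face elapsed time (ignoring zones) is 46 minutes.
Actual elapsed = 46 minutes + 4:00 = 4 hours 46 minutes.

4 hours 46 minutes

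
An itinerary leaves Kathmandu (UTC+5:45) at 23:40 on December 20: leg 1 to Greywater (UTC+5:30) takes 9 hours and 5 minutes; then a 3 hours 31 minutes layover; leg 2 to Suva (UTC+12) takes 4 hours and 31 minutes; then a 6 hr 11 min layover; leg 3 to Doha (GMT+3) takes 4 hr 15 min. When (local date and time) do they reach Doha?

00:28 on Dec 22

Convert departure to UTC: 23:40 − 5:45 = 17:55 UTC on Dec 20.
Add 9 hours and 5 minutes leg 1 → 03:00 UTC (Dec 21).
Add 3 hours 31 minutes layover in Greywater → 06:31 UTC.
Add 4 hours 31 minutes leg 2 → 11:02 UTC.
Add 6 hours and 11 minutes layover in Suva → 17:13 UTC.
Add 4 hours 15 minutes leg 3 → 21:28 UTC.
Doha is UTC+3:00, so local arrival = 21:28 + 3:00 = 00:28 on Dec 22.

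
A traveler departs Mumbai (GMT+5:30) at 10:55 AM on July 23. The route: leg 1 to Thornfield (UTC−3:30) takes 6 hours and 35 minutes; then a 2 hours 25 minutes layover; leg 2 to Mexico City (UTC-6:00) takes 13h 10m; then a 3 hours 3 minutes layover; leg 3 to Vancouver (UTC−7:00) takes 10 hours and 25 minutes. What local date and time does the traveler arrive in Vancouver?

10:03 AM on July 24

Convert departure to UTC: 10:55 AM − 5:30 = 5:25 AM UTC on Jul 23.
Add 6 hours and 35 minutes leg 1 → 12:00 PM UTC.
Add 2 hours and 25 minutes layover in Thornfield → 2:25 PM UTC.
Add 13 hours and 10 minutes leg 2 → 3:35 AM UTC (Jul 24).
Add 3 hours and 3 minutes layover in Mexico City → 6:38 AM UTC.
Add 10 hours 25 minutes leg 3 → 5:03 PM UTC.
Vancouver is UTC−7:00, so local arrival = 5:03 PM − 7:00 = 10:03 AM on Jul 24.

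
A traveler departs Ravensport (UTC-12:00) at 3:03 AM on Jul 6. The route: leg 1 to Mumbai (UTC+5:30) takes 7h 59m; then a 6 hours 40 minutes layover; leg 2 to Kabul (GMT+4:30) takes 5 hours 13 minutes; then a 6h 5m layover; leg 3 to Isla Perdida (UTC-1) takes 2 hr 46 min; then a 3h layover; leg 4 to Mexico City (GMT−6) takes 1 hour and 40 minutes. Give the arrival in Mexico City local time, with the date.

6:26 PM on July 7

Convert departure to UTC: 3:03 AM + 12:00 = 3:03 PM UTC on Jul 6.
Add 7 hours 59 minutes leg 1 → 11:02 PM UTC.
Add 6 hours and 40 minutes layover in Mumbai → 5:42 AM UTC (Jul 7).
Add 5 hours and 13 minutes leg 2 → 10:55 AM UTC.
Add 6 hours 5 minutes layover in Kabul → 5:00 PM UTC.
Add 2 hours 46 minutes leg 3 → 7:46 PM UTC.
Add 3 hours layover in Isla Perdida → 10:46 PM UTC.
Add 1 hour 40 minutes leg 4 → 12:26 AM UTC (Jul 8).
Mexico City is UTC−6:00, so local arrival = 12:26 AM − 6:00 = 6:26 PM on Jul 7.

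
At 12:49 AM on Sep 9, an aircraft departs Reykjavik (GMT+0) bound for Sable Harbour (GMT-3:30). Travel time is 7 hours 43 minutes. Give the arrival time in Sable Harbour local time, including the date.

Reykjavik is at UTC+0, so departure is already 12:49 AM UTC on Sep 9.
Add 7 hours 43 minutes travel time → 8:32 AM UTC.
Sable Harbour is UTC−3:30, so local arrival = 8:32 AM − 3:30 = 5:02 AM on Sep 9.

5:02 AM on September 9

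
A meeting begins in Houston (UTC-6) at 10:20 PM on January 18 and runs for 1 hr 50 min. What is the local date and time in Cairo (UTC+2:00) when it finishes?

8:10 AM on January 19

Convert start to UTC: 10:20 PM + 6:00 = 4:20 AM UTC on Jan 19.
Add 1 hour 50 minutes duration → 6:10 AM UTC.
Cairo is UTC+2:00, so local end time = 6:10 AM + 2:00 = 8:10 AM on Jan 19.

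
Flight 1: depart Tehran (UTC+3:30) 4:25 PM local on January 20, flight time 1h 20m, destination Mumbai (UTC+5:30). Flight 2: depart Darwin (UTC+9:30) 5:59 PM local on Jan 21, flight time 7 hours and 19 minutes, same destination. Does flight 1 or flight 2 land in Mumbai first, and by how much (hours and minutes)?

the first, by 25 hours 33 minutes

Flight 1 in UTC: 4:25 PM − 3:30 = 12:55 PM on Jan 20.
+1 hour 20 minutes → arrive 2:15 PM UTC on Jan 20.
Flight 2 in UTC: 5:59 PM − 9:30 = 8:29 AM on Jan 21.
+7 hours and 19 minutes → arrive 3:48 PM UTC on Jan 21.
Flight 1 lands earlier by 25 hours 33 minutes.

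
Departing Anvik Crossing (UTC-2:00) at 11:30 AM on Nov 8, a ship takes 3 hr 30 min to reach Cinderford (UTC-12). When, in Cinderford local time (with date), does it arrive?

5:00 AM on November 8

Convert departure to UTC: 11:30 AM + 2:00 = 1:30 PM UTC on Nov 8.
Add 3 hours and 30 minutes travel time → 5:00 PM UTC.
Cinderford is UTC−12:00, so local arrival = 5:00 PM − 12:00 = 5:00 AM on Nov 8.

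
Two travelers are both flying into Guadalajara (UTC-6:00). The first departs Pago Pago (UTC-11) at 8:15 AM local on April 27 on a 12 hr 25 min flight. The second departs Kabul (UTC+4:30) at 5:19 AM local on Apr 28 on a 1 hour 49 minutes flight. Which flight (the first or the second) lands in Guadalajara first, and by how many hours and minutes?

the second, by 5 hours 2 minutes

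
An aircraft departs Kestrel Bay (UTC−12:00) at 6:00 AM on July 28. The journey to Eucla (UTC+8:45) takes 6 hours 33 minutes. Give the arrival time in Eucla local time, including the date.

Convert departure to UTC: 6:00 AM + 12:00 = 6:00 PM UTC on Jul 28.
Add 6 hours 33 minutes travel time → 12:33 AM UTC (Jul 29).
Eucla is UTC+8:45, so local arrival = 12:33 AM + 8:45 = 9:18 AM on Jul 29.

9:18 AM on July 29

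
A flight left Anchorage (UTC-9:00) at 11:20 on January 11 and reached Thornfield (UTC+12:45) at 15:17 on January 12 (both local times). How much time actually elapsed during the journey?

6 hours 12 minutes

Departure in UTC: 11:20 + 9:00 = 20:20 on Jan 11.
Arrival in UTC: 15:17 − 12:45 = 02:32 on Jan 12.
Elapsed = 02:32 − 20:20 (+1 day) = 6 hours 12 minutes.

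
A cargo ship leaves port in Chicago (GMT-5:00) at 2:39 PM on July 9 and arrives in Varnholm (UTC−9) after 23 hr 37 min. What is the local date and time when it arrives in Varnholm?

Convert departure to UTC: 2:39 PM + 5:00 = 7:39 PM UTC on Jul 9.
Add 23 hours 37 minutes travel time → 7:16 PM UTC (Jul 10).
Varnholm is UTC−9:00, so local arrival = 7:16 PM − 9:00 = 10:16 AM on Jul 10.

10:16 AM on Jul 10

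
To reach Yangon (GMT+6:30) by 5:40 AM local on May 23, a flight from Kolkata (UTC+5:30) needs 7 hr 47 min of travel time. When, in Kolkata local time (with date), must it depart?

8:53 PM on May 22

Target arrival in UTC: 5:40 AM − 6:30 = 11:10 PM on May 22.
Subtract 7 hours 47 minutes → departure 3:23 PM UTC on May 22.
Kolkata is UTC+5:30: 3:23 PM + 5:30 = 8:53 PM on May 22.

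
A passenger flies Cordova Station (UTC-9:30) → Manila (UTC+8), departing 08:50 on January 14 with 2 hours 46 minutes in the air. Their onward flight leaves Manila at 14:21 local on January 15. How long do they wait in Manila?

9 hours 15 minutes

Convert departure to UTC: 08:50 + 9:30 = 18:20 UTC on Jan 14.
Add 2 hours 46 minutes flight time → 21:06 UTC.
Manila is UTC+8:00, so local arrival = 21:06 + 8:00 = 05:06 on Jan 15.
Layover = 14:21 − 05:06 = 9 hours 15 minutes.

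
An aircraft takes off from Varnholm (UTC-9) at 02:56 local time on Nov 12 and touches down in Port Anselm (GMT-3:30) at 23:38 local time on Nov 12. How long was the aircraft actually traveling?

15 hours 12 minutes

Port Anselm is 5:30 ahead of Varnholm.
Clock-face elapsed time (ignoring zones) is 20 hours 42 minutes.
Actual elapsed = 20 hours 42 minutes − 5:30 = 15 hours 12 minutes.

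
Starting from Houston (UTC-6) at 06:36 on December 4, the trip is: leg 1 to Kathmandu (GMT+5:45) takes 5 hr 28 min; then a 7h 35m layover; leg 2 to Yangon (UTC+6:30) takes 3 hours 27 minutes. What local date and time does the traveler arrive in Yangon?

11:36 on December 5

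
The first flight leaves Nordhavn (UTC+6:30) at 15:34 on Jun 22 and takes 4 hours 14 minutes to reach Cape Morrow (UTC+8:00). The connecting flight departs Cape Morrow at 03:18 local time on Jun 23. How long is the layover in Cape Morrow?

6 hours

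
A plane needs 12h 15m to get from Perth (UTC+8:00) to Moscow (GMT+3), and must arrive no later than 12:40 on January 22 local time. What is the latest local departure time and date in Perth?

05:25 on January 22

Target arrival in UTC: 12:40 − 3:00 = 09:40 on Jan 22.
Subtract 12 hours 15 minutes → departure 21:25 UTC on Jan 21.
Perth is UTC+8:00: 21:25 + 8:00 = 05:25 on Jan 22.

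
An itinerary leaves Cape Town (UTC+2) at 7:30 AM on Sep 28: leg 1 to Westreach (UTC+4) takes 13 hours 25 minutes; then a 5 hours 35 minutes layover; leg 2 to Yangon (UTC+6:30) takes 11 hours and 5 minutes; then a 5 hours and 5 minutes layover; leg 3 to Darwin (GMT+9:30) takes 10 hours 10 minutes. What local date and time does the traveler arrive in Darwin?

12:20 PM on Sep 30

Convert departure to UTC: 7:30 AM − 2:00 = 5:30 AM UTC on Sep 28.
Add 13 hours and 25 minutes leg 1 → 6:55 PM UTC.
Add 5 hours and 35 minutes layover in Westreach → 12:30 AM UTC (Sep 29).
Add 11 hours 5 minutes leg 2 → 11:35 AM UTC.
Add 5 hours and 5 minutes layover in Yangon → 4:40 PM UTC.
Add 10 hours and 10 minutes leg 3 → 2:50 AM UTC (Sep 30).
Darwin is UTC+9:30, so local arrival = 2:50 AM + 9:30 = 12:20 PM on Sep 30.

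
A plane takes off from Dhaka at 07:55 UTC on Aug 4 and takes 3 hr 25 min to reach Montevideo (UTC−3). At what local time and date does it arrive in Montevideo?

Departure is given in UTC: 07:55 on Aug 4.
Add 3 hours 25 minutes → 11:20 UTC.
Montevideo is UTC−3:00: 11:20 − 3:00 = 08:20 on Aug 4.

08:20 on Aug 4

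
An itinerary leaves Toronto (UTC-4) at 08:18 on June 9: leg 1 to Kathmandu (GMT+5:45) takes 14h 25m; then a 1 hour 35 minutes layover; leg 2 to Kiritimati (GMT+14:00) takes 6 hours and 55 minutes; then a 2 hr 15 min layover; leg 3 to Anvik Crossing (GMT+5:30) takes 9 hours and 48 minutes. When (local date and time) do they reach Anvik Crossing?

Convert departure to UTC: 08:18 + 4:00 = 12:18 UTC on Jun 9.
Add 14 hours and 25 minutes leg 1 → 02:43 UTC (Jun 10).
Add 1 hour 35 minutes layover in Kathmandu → 04:18 UTC.
Add 6 hours and 55 minutes leg 2 → 11:13 UTC.
Add 2 hours and 15 minutes layover in Kiritimati → 13:28 UTC.
Add 9 hours and 48 minutes leg 3 → 23:16 UTC.
Anvik Crossing is UTC+5:30, so local arrival = 23:16 + 5:30 = 04:46 on Jun 11.

04:46 on Jun 11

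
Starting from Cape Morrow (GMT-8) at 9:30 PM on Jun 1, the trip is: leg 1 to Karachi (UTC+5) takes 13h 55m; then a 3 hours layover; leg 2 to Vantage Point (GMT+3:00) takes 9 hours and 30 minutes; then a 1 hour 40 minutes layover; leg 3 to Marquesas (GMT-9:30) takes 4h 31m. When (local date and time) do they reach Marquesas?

Convert departure to UTC: 9:30 PM + 8:00 = 5:30 AM UTC on Jun 2.
Add 13 hours and 55 minutes leg 1 → 7:25 PM UTC.
Add 3 hours layover in Karachi → 10:25 PM UTC.
Add 9 hours 30 minutes leg 2 → 7:55 AM UTC (Jun 3).
Add 1 hour 40 minutes layover in Vantage Point → 9:35 AM UTC.
Add 4 hours 31 minutes leg 3 → 2:06 PM UTC.
Marquesas is UTC−9:30, so local arrival = 2:06 PM − 9:30 = 4:36 AM on Jun 3.

4:36 AM on June 3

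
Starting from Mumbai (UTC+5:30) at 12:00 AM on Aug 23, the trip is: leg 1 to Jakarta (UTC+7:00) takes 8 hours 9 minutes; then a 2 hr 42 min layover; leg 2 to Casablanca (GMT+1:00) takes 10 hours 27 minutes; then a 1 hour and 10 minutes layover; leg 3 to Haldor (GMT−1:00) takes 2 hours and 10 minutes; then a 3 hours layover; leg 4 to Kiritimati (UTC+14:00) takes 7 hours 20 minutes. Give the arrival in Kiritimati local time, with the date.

Convert departure to UTC: 12:00 AM − 5:30 = 6:30 PM UTC on Aug 22.
Add 8 hours and 9 minutes leg 1 → 2:39 AM UTC (Aug 23).
Add 2 hours 42 minutes layover in Jakarta → 5:21 AM UTC.
Add 10 hours 27 minutes leg 2 → 3:48 PM UTC.
Add 1 hour and 10 minutes layover in Casablanca → 4:58 PM UTC.
Add 2 hours 10 minutes leg 3 → 7:08 PM UTC.
Add 3 hours layover in Haldor → 10:08 PM UTC.
Add 7 hours 20 minutes leg 4 → 5:28 AM UTC (Aug 24).
Kiritimati is UTC+14:00, so local arrival = 5:28 AM + 14:00 = 7:28 PM on Aug 24.

7:28 PM on Aug 24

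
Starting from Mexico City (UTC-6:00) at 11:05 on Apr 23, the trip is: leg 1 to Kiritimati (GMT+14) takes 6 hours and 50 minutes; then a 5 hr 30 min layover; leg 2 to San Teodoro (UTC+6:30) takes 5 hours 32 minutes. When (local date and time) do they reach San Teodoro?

17:27 on April 24

Convert departure to UTC: 11:05 + 6:00 = 17:05 UTC on Apr 23.
Add 6 hours and 50 minutes leg 1 → 23:55 UTC.
Add 5 hours 30 minutes layover in Kiritimati → 05:25 UTC (Apr 24).
Add 5 hours 32 minutes leg 2 → 10:57 UTC.
San Teodoro is UTC+6:30, so local arrival = 10:57 + 6:30 = 17:27 on Apr 24.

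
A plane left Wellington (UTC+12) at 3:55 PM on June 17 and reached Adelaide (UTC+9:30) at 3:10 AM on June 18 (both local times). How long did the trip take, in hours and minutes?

Departure in UTC: 3:55 PM − 12:00 = 3:55 AM on Jun 17.
Arrival in UTC: 3:10 AM − 9:30 = 5:40 PM on Jun 17.
Elapsed = 5:40 PM − 3:55 AM = 13 hours 45 minutes.

13 hours 45 minutes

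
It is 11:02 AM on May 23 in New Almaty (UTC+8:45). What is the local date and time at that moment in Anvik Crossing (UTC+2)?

4:17 AM on May 23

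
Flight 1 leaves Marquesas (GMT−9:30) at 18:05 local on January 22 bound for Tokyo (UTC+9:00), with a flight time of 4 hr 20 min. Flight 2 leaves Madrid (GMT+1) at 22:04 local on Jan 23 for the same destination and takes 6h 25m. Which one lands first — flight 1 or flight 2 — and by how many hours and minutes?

Flight 1 in UTC: 18:05 + 9:30 = 03:35 on Jan 23.
+4 hours 20 minutes → arrive 07:55 UTC on Jan 23.
Flight 2 in UTC: 22:04 − 1:00 = 21:04 on Jan 23.
+6 hours and 25 minutes → arrive 03:29 UTC on Jan 24.
Flight 1 lands earlier by 19 hours 34 minutes.

the first, by 19 hours 34 minutes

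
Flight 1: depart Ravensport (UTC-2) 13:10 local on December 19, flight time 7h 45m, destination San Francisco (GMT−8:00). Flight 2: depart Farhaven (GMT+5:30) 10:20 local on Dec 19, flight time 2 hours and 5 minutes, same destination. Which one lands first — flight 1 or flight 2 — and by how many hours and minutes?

Flight 1 in UTC: 13:10 + 2:00 = 15:10 on Dec 19.
+7 hours 45 minutes → arrive 22:55 UTC on Dec 19.
Flight 2 in UTC: 10:20 − 5:30 = 04:50 on Dec 19.
+2 hours and 5 minutes → arrive 06:55 UTC on Dec 19.
Flight 2 lands earlier by 16 hours.

the second, by 16 hours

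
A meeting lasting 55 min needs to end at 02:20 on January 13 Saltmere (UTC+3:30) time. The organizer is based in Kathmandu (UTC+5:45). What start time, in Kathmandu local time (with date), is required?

03:40 on January 13

Target end time in UTC: 02:20 − 3:30 = 22:50 on Jan 12.
Subtract 55 minutes → start 21:55 UTC on Jan 12.
Kathmandu is UTC+5:45: 21:55 + 5:45 = 03:40 on Jan 13.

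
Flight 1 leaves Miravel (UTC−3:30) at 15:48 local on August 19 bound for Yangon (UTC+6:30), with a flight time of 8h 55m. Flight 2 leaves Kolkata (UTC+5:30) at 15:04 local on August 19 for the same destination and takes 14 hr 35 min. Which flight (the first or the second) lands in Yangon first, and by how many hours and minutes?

Flight 1 in UTC: 15:48 + 3:30 = 19:18 on Aug 19.
+8 hours and 55 minutes → arrive 04:13 UTC on Aug 20.
Flight 2 in UTC: 15:04 − 5:30 = 09:34 on Aug 19.
+14 hours 35 minutes → arrive 00:09 UTC on Aug 20.
Flight 2 lands earlier by 4 hours 4 minutes.

the second, by 4 hours 4 minutes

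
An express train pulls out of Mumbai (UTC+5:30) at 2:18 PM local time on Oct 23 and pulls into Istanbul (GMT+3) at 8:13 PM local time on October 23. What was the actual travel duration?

Departure in UTC: 2:18 PM − 5:30 = 8:48 AM on Oct 23.
Arrival in UTC: 8:13 PM − 3:00 = 5:13 PM on Oct 23.
Elapsed = 5:13 PM − 8:48 AM = 8 hours 25 minutes.

8 hours 25 minutes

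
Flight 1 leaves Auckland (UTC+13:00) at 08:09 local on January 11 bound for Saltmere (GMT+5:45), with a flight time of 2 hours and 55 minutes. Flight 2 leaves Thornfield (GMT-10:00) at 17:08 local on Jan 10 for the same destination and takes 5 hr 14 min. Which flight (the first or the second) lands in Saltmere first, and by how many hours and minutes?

Flight 1 in UTC: 08:09 − 13:00 = 19:09 on Jan 10.
+2 hours and 55 minutes → arrive 22:04 UTC on Jan 10.
Flight 2 in UTC: 17:08 + 10:00 = 03:08 on Jan 11.
+5 hours and 14 minutes → arrive 08:22 UTC on Jan 11.
Flight 1 lands earlier by 10 hours 18 minutes.

the first, by 10 hours 18 minutes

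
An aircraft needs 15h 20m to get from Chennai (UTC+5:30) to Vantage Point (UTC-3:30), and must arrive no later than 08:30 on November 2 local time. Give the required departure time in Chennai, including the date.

02:10 on November 2

Target arrival in UTC: 08:30 + 3:30 = 12:00 on Nov 2.
Subtract 15 hours 20 minutes → departure 20:40 UTC on Nov 1.
Chennai is UTC+5:30: 20:40 + 5:30 = 02:10 on Nov 2.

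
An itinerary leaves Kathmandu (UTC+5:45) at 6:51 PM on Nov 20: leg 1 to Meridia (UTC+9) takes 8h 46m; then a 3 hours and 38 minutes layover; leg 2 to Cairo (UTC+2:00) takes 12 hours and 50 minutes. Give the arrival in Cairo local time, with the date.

Convert departure to UTC: 6:51 PM − 5:45 = 1:06 PM UTC on Nov 20.
Add 8 hours and 46 minutes leg 1 → 9:52 PM UTC.
Add 3 hours 38 minutes layover in Meridia → 1:30 AM UTC (Nov 21).
Add 12 hours 50 minutes leg 2 → 2:20 PM UTC.
Cairo is UTC+2:00, so local arrival = 2:20 PM + 2:00 = 4:20 PM on Nov 21.

4:20 PM on November 21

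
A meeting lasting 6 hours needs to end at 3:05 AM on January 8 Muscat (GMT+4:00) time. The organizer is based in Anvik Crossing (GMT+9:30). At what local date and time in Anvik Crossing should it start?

Target end time in UTC: 3:05 AM − 4:00 = 11:05 PM on Jan 7.
Subtract 6 hours → start 5:05 PM UTC on Jan 7.
Anvik Crossing is UTC+9:30: 5:05 PM + 9:30 = 2:35 AM on Jan 8.

2:35 AM on January 8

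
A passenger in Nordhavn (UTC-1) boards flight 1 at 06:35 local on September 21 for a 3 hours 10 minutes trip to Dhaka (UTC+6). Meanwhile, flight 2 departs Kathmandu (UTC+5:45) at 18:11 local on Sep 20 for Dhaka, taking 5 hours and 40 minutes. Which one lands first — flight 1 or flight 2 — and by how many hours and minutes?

Flight 1 in UTC: 06:35 + 1:00 = 07:35 on Sep 21.
+3 hours and 10 minutes → arrive 10:45 UTC on Sep 21.
Flight 2 in UTC: 18:11 − 5:45 = 12:26 on Sep 20.
+5 hours 40 minutes → arrive 18:06 UTC on Sep 20.
Flight 2 lands earlier by 16 hours 39 minutes.

the second, by 16 hours 39 minutes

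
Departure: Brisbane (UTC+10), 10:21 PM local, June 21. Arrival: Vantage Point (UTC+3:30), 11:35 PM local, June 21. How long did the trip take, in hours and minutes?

7 hours 44 minutes

Vantage Point is 6:30 behind Brisbane.
Clock-face elapsed time (ignoring zones) is 1 hour 14 minutes.
Actual elapsed = 1 hour 14 minutes + 6:30 = 7 hours 44 minutes.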